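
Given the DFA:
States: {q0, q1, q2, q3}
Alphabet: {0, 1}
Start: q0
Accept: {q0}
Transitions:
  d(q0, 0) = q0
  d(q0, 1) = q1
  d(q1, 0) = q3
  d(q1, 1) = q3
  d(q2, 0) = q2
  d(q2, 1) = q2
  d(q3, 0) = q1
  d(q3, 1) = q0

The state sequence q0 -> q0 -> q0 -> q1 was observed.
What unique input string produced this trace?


Trace back each transition to find the symbol:
  q0 --[0]--> q0
  q0 --[0]--> q0
  q0 --[1]--> q1

"001"


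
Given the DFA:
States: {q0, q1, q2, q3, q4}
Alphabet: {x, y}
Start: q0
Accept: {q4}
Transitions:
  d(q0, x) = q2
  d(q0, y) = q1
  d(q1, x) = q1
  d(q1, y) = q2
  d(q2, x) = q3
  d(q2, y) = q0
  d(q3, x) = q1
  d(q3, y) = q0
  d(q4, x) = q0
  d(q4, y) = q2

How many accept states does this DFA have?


Accept states listed: {q4}
Counting: q4(1)

1


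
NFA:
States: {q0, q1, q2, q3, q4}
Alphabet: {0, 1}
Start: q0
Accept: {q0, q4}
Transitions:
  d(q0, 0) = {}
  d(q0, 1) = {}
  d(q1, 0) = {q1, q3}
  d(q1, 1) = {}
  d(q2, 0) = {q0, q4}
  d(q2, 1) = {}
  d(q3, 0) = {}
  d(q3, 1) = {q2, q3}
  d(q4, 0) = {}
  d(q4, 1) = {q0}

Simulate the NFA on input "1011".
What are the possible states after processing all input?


Start: {q0}
  --1--> {}
  --0--> {}
  --1--> {}
  --1--> {}

{} (empty set, no valid transitions)


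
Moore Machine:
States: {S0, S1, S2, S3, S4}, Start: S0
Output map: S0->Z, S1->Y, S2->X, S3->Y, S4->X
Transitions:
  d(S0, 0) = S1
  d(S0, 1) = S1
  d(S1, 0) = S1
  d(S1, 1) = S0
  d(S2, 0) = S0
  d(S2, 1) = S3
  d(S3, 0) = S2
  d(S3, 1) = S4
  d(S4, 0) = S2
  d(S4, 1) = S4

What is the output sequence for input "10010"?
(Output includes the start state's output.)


Start: S0 (output Z)
  --1--> S1 (output Y)
  --0--> S1 (output Y)
  --0--> S1 (output Y)
  --1--> S0 (output Z)
  --0--> S1 (output Y)

"ZYYYZY"


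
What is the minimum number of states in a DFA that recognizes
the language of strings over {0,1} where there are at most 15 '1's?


States: count = 0, 1, ..., 15 (all accepting; 16 states), plus a dead state for count > 15.
Total: 16 + 1 = 17.

17


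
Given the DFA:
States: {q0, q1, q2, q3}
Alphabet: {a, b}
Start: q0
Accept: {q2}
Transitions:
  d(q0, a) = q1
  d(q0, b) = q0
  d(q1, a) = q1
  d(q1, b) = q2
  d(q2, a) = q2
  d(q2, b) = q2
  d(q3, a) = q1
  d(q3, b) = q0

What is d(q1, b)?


Looking up transition d(q1, b)

q2


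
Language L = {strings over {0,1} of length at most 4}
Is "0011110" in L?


length = 7

No, "0011110" is not in L


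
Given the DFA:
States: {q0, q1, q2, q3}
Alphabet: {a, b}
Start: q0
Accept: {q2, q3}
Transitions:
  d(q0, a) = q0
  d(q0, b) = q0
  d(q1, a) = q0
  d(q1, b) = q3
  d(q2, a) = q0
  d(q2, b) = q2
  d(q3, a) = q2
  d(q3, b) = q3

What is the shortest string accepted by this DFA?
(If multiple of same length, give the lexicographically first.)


BFS by string length (lex-first path to each state shown):
  len 0: q0<-""
  len 1: q0<-"a"
  len 2: q0<-"aa"
  len 3: q0<-"aaa"
  len 4: q0<-"aaaa"
  len 5: q0<-"aaaaa"
  len 6: q0<-"aaaaaa"
  len 7: q0<-"aaaaaaa"
  len 8: q0<-"aaaaaaaa"

No string accepted (empty language)


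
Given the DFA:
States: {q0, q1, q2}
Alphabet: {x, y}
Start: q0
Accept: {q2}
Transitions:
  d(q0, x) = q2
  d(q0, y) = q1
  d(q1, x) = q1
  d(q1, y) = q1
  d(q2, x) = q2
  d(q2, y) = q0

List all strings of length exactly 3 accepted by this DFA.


All strings of length 3: 8 total
Accepted: 2

"xxx", "xyx"


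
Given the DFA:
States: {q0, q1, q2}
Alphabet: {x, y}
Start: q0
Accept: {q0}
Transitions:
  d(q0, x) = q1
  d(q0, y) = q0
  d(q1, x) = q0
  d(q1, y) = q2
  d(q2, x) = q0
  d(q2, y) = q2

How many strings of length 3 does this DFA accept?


Enumerating all length-3 strings:
  "xxx" -> q1 [reject]
  "xxy" -> q0 [accept]
  "xyx" -> q0 [accept]
  "xyy" -> q2 [reject]
  "yxx" -> q0 [accept]
  "yxy" -> q2 [reject]
  "yyx" -> q1 [reject]
  "yyy" -> q0 [accept]

4 out of 8


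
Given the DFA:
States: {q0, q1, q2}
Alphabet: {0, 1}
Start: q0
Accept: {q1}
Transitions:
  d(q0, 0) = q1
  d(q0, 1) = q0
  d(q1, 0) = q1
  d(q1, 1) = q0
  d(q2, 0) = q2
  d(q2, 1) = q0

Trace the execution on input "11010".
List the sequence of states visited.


Input: 11010
d(q0, 1) = q0
d(q0, 1) = q0
d(q0, 0) = q1
d(q1, 1) = q0
d(q0, 0) = q1


q0 -> q0 -> q0 -> q1 -> q0 -> q1


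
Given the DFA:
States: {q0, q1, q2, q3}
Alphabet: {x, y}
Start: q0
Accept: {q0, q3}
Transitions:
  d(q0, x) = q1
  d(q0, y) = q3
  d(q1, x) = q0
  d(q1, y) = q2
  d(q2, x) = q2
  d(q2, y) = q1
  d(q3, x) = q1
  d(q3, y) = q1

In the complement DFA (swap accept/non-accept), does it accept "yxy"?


Trace: q0 -> q3 -> q1 -> q2
Final: q2
Original accept: {q0, q3}
Complement: q2 is not in original accept

Yes, complement accepts (original rejects)


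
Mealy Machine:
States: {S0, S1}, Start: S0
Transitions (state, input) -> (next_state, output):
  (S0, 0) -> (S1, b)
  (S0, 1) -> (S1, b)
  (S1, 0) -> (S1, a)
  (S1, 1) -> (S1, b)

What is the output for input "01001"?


Step-by-step:
  (S0, 0) -> (S1, b)
  (S1, 1) -> (S1, b)
  (S1, 0) -> (S1, a)
  (S1, 0) -> (S1, a)
  (S1, 1) -> (S1, b)

"bbaab"


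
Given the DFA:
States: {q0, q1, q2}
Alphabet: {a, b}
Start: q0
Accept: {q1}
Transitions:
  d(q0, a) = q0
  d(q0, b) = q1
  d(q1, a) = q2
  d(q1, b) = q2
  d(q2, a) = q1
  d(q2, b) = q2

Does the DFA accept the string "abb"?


Trace: q0 -> q0 -> q1 -> q2
Final state: q2
Accept states: {q1}

No, rejected (final state q2 is not an accept state)


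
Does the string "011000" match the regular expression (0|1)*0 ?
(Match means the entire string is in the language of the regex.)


|string| = 6; first = '0'; last = '0'

Yes, "011000" matches (0|1)*0


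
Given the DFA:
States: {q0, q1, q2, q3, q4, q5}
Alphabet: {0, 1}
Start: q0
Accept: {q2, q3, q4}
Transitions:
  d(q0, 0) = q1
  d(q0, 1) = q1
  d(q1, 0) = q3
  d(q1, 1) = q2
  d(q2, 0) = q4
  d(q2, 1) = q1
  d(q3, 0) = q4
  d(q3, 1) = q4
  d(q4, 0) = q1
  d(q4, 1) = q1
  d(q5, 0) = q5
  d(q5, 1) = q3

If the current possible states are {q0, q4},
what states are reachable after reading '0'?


Apply transition on '0' from each current state:
  d(q0, 0) = q1
  d(q4, 0) = q1

{q1}


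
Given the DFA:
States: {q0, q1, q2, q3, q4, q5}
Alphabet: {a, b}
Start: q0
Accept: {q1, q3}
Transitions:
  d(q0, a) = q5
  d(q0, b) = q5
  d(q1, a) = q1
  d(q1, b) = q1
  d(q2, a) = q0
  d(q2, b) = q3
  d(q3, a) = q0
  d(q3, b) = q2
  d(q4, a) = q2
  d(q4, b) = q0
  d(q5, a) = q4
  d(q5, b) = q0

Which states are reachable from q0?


BFS from q0:
  layer 0: {q0}
  layer 1: {q5}
  layer 2: {q4}
  layer 3: {q2}
  layer 4: {q3}

{q0, q2, q3, q4, q5}


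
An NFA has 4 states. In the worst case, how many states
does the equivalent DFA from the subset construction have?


Subset construction: one DFA state per subset of NFA states.
2^4 = 16

16


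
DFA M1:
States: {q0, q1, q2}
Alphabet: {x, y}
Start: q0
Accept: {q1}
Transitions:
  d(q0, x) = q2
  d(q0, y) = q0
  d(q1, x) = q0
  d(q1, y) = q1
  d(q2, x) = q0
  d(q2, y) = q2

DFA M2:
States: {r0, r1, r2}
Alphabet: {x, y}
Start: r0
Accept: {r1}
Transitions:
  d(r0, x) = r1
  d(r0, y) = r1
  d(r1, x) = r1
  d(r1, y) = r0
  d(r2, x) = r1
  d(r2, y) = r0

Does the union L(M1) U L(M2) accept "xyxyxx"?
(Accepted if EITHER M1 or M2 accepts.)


M1: final=q0 accepted=False
M2: final=r1 accepted=True

Yes, union accepts


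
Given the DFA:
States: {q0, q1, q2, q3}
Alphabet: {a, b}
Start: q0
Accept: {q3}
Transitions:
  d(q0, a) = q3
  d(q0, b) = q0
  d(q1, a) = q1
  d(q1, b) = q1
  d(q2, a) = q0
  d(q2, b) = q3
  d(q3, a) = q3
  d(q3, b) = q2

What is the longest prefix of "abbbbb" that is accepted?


Run the DFA, marking each prefix where the state is accepting:
  "" -> q0 [reject]
  "a" -> q3 [accept]
  "ab" -> q2 [reject]
  "abb" -> q3 [accept]
  "abbb" -> q2 [reject]
  "abbbb" -> q3 [accept]
  "abbbbb" -> q2 [reject]

"abbbb"


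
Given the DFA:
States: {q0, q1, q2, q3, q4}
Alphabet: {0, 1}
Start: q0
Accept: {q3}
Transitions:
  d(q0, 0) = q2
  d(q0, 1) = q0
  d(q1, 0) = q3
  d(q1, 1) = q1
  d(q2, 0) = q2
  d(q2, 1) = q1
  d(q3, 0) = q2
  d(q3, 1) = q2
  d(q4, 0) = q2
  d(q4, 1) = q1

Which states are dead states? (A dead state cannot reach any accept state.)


Forward reachability from each state:
  q0 -> reaches accept state q3 (live)
  q1 -> reaches accept state q3 (live)
  q2 -> reaches accept state q3 (live)
  q3 -> reaches accept state q3 (live)
  q4 -> reaches accept state q3 (live)

None (all states can reach an accept state)


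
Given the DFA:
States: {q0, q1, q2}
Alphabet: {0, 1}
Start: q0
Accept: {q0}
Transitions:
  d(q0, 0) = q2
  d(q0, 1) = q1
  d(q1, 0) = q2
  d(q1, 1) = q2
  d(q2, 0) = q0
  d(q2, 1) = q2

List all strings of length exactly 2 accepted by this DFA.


All strings of length 2: 4 total
Accepted: 1

"00"


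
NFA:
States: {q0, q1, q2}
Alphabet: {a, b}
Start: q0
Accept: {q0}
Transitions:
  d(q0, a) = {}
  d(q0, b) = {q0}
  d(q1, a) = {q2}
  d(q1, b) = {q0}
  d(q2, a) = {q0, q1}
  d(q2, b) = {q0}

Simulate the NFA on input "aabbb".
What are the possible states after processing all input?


Start: {q0}
  --a--> {}
  --a--> {}
  --b--> {}
  --b--> {}
  --b--> {}

{} (empty set, no valid transitions)


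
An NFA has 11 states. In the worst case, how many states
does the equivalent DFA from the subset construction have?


Subset construction: one DFA state per subset of NFA states.
2^11 = 2048

2048


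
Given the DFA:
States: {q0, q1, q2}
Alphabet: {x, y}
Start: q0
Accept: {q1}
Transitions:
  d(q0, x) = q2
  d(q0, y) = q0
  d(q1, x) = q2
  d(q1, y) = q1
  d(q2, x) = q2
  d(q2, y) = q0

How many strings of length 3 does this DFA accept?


Enumerating all length-3 strings:
  "xxx" -> q2 [reject]
  "xxy" -> q0 [reject]
  "xyx" -> q2 [reject]
  "xyy" -> q0 [reject]
  "yxx" -> q2 [reject]
  "yxy" -> q0 [reject]
  "yyx" -> q2 [reject]
  "yyy" -> q0 [reject]

0 out of 8


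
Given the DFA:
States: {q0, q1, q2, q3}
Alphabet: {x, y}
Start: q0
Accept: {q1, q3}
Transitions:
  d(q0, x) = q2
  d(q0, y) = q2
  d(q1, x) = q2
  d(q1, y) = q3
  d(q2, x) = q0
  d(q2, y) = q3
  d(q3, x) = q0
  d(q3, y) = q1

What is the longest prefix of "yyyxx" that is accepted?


Run the DFA, marking each prefix where the state is accepting:
  "" -> q0 [reject]
  "y" -> q2 [reject]
  "yy" -> q3 [accept]
  "yyy" -> q1 [accept]
  "yyyx" -> q2 [reject]
  "yyyxx" -> q0 [reject]

"yyy"


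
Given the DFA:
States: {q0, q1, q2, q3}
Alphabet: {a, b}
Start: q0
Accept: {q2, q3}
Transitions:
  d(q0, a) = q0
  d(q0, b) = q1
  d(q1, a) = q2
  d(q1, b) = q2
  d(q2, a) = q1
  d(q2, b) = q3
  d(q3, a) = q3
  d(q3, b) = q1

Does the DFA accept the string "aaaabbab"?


Trace: q0 -> q0 -> q0 -> q0 -> q0 -> q1 -> q2 -> q1 -> q2
Final state: q2
Accept states: {q2, q3}

Yes, accepted (final state q2 is an accept state)


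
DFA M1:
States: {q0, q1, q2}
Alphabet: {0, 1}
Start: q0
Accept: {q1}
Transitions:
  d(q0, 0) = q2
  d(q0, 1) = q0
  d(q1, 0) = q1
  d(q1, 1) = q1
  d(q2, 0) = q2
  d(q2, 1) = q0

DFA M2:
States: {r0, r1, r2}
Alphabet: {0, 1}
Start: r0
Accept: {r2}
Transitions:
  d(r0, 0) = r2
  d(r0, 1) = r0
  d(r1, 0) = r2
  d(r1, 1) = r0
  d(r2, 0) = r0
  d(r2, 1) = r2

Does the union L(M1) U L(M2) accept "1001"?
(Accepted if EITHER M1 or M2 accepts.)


M1: final=q0 accepted=False
M2: final=r0 accepted=False

No, union rejects (neither accepts)


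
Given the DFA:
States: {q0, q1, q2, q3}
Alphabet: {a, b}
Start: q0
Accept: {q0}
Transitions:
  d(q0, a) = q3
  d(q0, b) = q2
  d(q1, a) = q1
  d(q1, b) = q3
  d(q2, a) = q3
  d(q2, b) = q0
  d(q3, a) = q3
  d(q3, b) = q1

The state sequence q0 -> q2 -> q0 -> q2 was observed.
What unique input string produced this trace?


Trace back each transition to find the symbol:
  q0 --[b]--> q2
  q2 --[b]--> q0
  q0 --[b]--> q2

"bbb"


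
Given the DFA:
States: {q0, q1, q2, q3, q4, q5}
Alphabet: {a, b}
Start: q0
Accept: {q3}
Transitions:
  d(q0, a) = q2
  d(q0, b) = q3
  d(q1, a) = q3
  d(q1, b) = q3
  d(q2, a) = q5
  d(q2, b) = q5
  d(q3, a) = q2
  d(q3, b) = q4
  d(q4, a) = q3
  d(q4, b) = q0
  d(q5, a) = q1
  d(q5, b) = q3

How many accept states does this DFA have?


Accept states listed: {q3}
Counting: q3(1)

1


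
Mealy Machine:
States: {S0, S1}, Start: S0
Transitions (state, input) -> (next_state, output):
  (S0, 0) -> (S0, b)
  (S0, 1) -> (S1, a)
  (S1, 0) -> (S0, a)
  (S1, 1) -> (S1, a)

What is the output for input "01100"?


Step-by-step:
  (S0, 0) -> (S0, b)
  (S0, 1) -> (S1, a)
  (S1, 1) -> (S1, a)
  (S1, 0) -> (S0, a)
  (S0, 0) -> (S0, b)

"baaab"


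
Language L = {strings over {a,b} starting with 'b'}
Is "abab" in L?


first symbol = 'a'

No, "abab" is not in L


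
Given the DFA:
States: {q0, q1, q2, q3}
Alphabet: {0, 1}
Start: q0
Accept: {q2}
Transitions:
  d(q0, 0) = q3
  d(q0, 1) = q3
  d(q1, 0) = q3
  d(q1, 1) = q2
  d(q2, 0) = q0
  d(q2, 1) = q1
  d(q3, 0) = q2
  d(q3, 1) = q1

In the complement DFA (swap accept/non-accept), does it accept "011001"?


Trace: q0 -> q3 -> q1 -> q2 -> q0 -> q3 -> q1
Final: q1
Original accept: {q2}
Complement: q1 is not in original accept

Yes, complement accepts (original rejects)


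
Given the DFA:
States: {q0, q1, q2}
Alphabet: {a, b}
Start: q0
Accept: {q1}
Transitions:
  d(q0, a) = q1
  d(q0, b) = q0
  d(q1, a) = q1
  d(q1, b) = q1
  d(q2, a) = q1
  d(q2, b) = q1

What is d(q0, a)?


Looking up transition d(q0, a)

q1


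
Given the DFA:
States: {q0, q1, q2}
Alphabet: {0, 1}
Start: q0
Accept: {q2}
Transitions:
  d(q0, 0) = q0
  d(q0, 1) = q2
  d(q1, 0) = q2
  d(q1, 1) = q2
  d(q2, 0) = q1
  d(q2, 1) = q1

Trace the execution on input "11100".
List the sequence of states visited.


Input: 11100
d(q0, 1) = q2
d(q2, 1) = q1
d(q1, 1) = q2
d(q2, 0) = q1
d(q1, 0) = q2


q0 -> q2 -> q1 -> q2 -> q1 -> q2


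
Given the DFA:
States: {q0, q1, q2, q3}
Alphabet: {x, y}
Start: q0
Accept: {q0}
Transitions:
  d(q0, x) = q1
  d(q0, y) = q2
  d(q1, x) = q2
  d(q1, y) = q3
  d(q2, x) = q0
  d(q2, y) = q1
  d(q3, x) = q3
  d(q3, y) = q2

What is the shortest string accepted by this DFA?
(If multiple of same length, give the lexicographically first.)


BFS by string length (lex-first path to each state shown):
  len 0: q0<-""
Found accept state at length 0.

"" (empty string)


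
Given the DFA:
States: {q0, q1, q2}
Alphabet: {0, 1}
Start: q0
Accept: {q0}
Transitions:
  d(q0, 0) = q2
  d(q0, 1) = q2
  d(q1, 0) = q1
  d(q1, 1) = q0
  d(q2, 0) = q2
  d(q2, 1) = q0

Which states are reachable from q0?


BFS from q0:
  layer 0: {q0}
  layer 1: {q2}

{q0, q2}


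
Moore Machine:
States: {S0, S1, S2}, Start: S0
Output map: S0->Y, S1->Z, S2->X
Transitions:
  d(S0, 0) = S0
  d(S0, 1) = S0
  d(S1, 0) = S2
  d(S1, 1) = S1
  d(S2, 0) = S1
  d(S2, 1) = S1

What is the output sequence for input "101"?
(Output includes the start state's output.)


Start: S0 (output Y)
  --1--> S0 (output Y)
  --0--> S0 (output Y)
  --1--> S0 (output Y)

"YYYY"


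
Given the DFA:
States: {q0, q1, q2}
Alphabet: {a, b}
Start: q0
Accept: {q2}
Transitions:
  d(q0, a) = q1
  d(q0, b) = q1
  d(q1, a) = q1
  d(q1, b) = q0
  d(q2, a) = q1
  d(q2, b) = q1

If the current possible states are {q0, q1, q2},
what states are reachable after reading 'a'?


Apply transition on 'a' from each current state:
  d(q0, a) = q1
  d(q1, a) = q1
  d(q2, a) = q1

{q1}


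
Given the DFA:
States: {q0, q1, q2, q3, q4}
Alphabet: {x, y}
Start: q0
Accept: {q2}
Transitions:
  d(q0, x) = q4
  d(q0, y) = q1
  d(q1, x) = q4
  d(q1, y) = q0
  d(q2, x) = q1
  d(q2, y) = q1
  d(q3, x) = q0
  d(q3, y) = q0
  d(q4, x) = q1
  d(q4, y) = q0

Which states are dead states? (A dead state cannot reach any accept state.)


Forward reachability from each state:
  q0 -> reaches {q0, q1, q4}, no accept state (dead)
  q1 -> reaches {q0, q1, q4}, no accept state (dead)
  q2 -> reaches accept state q2 (live)
  q3 -> reaches {q0, q1, q3, q4}, no accept state (dead)
  q4 -> reaches {q0, q1, q4}, no accept state (dead)

{q0, q1, q3, q4}


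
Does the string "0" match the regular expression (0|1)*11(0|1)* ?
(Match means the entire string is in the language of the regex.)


|string| = 1; first = '0'; last = '0'

No, "0" does not match (0|1)*11(0|1)*


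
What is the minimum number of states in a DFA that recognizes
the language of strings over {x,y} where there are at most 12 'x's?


States: count = 0, 1, ..., 12 (all accepting; 13 states), plus a dead state for count > 12.
Total: 13 + 1 = 14.

14


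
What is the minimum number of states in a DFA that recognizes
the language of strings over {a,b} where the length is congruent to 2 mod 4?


States track (length) mod 4.
Need 4 states: one per remainder 0..3; accept = remainder 2.

4


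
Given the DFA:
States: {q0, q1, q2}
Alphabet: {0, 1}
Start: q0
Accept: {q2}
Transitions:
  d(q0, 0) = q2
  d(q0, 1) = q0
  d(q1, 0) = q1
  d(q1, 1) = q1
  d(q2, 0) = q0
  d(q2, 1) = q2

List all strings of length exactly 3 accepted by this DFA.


All strings of length 3: 8 total
Accepted: 4

"000", "011", "101", "110"


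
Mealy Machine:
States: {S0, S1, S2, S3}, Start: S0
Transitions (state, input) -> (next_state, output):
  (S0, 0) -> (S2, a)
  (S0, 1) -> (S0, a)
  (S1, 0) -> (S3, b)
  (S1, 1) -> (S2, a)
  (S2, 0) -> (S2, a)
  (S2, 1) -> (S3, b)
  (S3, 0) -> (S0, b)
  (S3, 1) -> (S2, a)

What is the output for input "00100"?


Step-by-step:
  (S0, 0) -> (S2, a)
  (S2, 0) -> (S2, a)
  (S2, 1) -> (S3, b)
  (S3, 0) -> (S0, b)
  (S0, 0) -> (S2, a)

"aabba"


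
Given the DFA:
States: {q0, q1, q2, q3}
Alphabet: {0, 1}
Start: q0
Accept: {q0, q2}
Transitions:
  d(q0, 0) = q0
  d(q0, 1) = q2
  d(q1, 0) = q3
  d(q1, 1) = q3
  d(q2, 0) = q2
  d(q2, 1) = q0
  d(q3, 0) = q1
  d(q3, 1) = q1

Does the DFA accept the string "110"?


Trace: q0 -> q2 -> q0 -> q0
Final state: q0
Accept states: {q0, q2}

Yes, accepted (final state q0 is an accept state)


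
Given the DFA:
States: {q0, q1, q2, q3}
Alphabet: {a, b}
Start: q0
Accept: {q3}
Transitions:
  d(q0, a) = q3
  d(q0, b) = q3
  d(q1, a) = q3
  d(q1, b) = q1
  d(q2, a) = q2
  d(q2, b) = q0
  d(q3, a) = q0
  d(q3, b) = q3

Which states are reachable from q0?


BFS from q0:
  layer 0: {q0}
  layer 1: {q3}

{q0, q3}


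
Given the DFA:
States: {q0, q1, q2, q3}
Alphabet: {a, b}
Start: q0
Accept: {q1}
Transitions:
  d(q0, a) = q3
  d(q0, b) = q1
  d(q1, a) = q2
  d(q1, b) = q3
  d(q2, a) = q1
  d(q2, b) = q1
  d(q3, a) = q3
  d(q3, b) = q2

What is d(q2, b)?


Looking up transition d(q2, b)

q1


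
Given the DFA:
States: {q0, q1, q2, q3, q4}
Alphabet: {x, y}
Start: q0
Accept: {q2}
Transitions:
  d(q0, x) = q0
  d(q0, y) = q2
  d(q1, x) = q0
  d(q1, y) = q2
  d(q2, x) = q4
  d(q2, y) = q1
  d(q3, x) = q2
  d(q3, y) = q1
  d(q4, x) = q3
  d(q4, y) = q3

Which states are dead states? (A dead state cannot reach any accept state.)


Forward reachability from each state:
  q0 -> reaches accept state q2 (live)
  q1 -> reaches accept state q2 (live)
  q2 -> reaches accept state q2 (live)
  q3 -> reaches accept state q2 (live)
  q4 -> reaches accept state q2 (live)

None (all states can reach an accept state)


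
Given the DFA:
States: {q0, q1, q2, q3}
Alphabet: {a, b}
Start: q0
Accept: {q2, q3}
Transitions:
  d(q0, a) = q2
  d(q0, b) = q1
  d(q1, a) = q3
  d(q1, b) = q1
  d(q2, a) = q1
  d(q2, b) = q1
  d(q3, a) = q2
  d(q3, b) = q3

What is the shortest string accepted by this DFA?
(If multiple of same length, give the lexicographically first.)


BFS by string length (lex-first path to each state shown):
  len 0: q0<-""
  len 1: q1<-"b", q2<-"a"
Found accept state at length 1.

"a"


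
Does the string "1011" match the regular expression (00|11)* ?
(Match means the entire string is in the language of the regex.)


|string| = 4; first = '1'; last = '1'

No, "1011" does not match (00|11)*


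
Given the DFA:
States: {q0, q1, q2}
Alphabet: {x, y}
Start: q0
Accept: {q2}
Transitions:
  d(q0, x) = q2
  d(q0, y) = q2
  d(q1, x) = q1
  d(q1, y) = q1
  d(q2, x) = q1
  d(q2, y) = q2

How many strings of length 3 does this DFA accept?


Enumerating all length-3 strings:
  "xxx" -> q1 [reject]
  "xxy" -> q1 [reject]
  "xyx" -> q1 [reject]
  "xyy" -> q2 [accept]
  "yxx" -> q1 [reject]
  "yxy" -> q1 [reject]
  "yyx" -> q1 [reject]
  "yyy" -> q2 [accept]

2 out of 8


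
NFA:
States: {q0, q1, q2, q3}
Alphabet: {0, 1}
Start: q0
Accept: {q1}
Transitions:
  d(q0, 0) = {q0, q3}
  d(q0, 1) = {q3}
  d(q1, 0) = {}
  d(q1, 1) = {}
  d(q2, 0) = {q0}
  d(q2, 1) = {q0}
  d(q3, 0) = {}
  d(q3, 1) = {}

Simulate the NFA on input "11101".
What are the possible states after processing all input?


Start: {q0}
  --1--> {q3}
  --1--> {}
  --1--> {}
  --0--> {}
  --1--> {}

{} (empty set, no valid transitions)


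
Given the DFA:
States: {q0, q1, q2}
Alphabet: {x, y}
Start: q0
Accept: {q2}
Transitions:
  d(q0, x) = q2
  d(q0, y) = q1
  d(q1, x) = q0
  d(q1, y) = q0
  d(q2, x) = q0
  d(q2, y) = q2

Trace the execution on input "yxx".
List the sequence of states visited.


Input: yxx
d(q0, y) = q1
d(q1, x) = q0
d(q0, x) = q2


q0 -> q1 -> q0 -> q2


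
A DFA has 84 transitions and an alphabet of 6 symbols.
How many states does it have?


Each state has exactly one transition per symbol.
states = transitions / |alphabet| = 84 / 6 = 14

14


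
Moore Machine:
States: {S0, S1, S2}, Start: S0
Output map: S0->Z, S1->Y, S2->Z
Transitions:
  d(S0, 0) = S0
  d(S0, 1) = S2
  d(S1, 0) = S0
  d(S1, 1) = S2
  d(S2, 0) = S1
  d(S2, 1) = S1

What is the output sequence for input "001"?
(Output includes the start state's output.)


Start: S0 (output Z)
  --0--> S0 (output Z)
  --0--> S0 (output Z)
  --1--> S2 (output Z)

"ZZZZ"


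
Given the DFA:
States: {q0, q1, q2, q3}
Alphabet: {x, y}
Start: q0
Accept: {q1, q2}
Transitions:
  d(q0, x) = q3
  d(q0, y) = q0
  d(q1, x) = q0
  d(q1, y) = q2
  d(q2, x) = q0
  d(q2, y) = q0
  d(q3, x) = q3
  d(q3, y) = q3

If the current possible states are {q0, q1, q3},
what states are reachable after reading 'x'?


Apply transition on 'x' from each current state:
  d(q0, x) = q3
  d(q1, x) = q0
  d(q3, x) = q3

{q0, q3}


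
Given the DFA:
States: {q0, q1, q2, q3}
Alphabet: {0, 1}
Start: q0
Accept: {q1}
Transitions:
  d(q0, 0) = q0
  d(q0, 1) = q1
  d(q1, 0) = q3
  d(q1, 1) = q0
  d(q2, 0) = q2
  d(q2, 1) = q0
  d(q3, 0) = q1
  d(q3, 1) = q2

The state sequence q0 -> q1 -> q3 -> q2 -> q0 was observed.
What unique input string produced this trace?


Trace back each transition to find the symbol:
  q0 --[1]--> q1
  q1 --[0]--> q3
  q3 --[1]--> q2
  q2 --[1]--> q0

"1011"


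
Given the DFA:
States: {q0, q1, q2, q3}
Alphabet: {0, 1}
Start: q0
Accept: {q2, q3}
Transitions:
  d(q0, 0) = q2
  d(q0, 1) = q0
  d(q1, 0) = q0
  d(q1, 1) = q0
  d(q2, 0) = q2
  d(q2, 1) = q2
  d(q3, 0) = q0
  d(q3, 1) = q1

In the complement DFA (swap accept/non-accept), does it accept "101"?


Trace: q0 -> q0 -> q2 -> q2
Final: q2
Original accept: {q2, q3}
Complement: q2 is in original accept

No, complement rejects (original accepts)


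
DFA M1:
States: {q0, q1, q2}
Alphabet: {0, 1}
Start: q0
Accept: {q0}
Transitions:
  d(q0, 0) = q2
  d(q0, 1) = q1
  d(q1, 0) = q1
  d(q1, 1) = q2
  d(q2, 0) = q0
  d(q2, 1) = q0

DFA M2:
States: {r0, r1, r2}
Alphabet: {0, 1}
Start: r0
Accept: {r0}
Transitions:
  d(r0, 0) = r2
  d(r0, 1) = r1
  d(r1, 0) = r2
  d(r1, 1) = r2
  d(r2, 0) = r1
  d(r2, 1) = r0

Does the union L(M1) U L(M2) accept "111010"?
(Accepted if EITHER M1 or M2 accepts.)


M1: final=q2 accepted=False
M2: final=r2 accepted=False

No, union rejects (neither accepts)


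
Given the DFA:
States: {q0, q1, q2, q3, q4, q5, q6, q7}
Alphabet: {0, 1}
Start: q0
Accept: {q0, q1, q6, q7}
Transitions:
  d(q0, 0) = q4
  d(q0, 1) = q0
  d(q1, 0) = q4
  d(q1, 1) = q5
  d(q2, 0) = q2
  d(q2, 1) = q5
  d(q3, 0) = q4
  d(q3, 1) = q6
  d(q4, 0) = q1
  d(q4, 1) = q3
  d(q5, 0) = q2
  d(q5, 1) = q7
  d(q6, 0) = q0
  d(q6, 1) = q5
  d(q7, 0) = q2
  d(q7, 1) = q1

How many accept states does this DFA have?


Accept states listed: {q0, q1, q6, q7}
Counting: q0(1) q1(2) q6(3) q7(4)

4


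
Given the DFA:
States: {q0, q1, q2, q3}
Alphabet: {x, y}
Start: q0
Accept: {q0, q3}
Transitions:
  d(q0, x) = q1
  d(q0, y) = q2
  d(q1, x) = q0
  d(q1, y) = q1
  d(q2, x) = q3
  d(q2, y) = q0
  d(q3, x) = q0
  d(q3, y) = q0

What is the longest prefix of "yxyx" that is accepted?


Run the DFA, marking each prefix where the state is accepting:
  "" -> q0 [accept]
  "y" -> q2 [reject]
  "yx" -> q3 [accept]
  "yxy" -> q0 [accept]
  "yxyx" -> q1 [reject]

"yxy"


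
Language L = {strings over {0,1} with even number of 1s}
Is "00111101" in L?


count('1') = 5; 5 mod 2 = 1

No, "00111101" is not in L


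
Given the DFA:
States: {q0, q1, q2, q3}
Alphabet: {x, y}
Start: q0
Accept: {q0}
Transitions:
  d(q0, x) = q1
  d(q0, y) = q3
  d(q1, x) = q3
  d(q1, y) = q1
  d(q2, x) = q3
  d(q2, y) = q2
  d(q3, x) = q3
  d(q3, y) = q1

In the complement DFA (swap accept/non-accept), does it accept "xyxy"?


Trace: q0 -> q1 -> q1 -> q3 -> q1
Final: q1
Original accept: {q0}
Complement: q1 is not in original accept

Yes, complement accepts (original rejects)


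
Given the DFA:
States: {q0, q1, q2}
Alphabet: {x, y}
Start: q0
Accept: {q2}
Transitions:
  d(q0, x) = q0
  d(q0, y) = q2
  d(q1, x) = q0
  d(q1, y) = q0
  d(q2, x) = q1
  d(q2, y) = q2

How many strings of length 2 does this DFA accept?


Enumerating all length-2 strings:
  "xx" -> q0 [reject]
  "xy" -> q2 [accept]
  "yx" -> q1 [reject]
  "yy" -> q2 [accept]

2 out of 4


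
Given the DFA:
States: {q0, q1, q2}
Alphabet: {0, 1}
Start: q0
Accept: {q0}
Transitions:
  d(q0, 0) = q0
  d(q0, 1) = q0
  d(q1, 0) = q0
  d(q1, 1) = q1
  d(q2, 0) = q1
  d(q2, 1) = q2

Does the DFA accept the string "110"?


Trace: q0 -> q0 -> q0 -> q0
Final state: q0
Accept states: {q0}

Yes, accepted (final state q0 is an accept state)


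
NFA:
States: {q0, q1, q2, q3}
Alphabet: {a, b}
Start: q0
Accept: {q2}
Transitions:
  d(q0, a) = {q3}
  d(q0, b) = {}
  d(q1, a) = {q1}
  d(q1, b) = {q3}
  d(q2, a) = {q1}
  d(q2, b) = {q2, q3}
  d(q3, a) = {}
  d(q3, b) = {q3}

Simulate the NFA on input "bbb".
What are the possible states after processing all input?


Start: {q0}
  --b--> {}
  --b--> {}
  --b--> {}

{} (empty set, no valid transitions)


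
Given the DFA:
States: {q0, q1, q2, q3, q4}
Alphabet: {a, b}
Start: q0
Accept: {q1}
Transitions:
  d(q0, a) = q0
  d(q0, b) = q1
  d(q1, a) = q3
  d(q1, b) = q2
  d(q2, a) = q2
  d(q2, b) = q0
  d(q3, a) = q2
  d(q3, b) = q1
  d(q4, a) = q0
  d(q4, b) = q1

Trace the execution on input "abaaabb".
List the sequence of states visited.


Input: abaaabb
d(q0, a) = q0
d(q0, b) = q1
d(q1, a) = q3
d(q3, a) = q2
d(q2, a) = q2
d(q2, b) = q0
d(q0, b) = q1


q0 -> q0 -> q1 -> q3 -> q2 -> q2 -> q0 -> q1


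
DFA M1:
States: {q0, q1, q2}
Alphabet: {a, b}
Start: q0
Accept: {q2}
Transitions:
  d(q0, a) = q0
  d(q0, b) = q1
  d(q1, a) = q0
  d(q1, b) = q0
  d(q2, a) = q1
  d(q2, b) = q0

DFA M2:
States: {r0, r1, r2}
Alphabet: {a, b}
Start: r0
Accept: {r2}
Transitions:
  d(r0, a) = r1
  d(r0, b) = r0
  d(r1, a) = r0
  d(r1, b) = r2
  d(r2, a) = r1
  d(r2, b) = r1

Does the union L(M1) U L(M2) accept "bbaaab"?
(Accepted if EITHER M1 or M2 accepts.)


M1: final=q1 accepted=False
M2: final=r2 accepted=True

Yes, union accepts


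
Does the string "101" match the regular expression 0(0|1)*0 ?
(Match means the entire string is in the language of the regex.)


|string| = 3; first = '1'; last = '1'

No, "101" does not match 0(0|1)*0


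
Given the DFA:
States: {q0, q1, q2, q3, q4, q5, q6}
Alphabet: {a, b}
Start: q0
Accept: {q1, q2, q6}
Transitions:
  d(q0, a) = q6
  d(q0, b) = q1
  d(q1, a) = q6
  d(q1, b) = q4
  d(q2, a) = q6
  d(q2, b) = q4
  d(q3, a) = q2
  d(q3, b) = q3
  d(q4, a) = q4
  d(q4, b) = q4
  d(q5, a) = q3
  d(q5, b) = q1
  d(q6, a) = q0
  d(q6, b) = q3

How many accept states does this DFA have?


Accept states listed: {q1, q2, q6}
Counting: q1(1) q2(2) q6(3)

3


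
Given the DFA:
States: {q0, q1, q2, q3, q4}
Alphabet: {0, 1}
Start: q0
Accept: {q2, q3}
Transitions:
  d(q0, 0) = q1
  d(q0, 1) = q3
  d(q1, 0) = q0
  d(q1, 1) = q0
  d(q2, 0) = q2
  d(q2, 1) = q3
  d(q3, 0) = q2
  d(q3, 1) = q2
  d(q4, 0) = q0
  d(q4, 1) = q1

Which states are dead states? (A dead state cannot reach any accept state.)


Forward reachability from each state:
  q0 -> reaches accept state q2 (live)
  q1 -> reaches accept state q2 (live)
  q2 -> reaches accept state q2 (live)
  q3 -> reaches accept state q2 (live)
  q4 -> reaches accept state q2 (live)

None (all states can reach an accept state)


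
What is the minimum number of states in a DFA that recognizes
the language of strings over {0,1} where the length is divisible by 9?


States track (length) mod 9.
Need 9 states: one per remainder 0..8; accept = remainder 0.

9


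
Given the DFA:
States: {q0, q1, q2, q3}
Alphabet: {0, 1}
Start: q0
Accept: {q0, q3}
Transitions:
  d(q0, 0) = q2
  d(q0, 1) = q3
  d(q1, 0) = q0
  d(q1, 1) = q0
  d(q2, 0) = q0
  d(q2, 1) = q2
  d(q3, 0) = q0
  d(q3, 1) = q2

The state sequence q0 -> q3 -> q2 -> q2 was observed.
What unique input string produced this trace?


Trace back each transition to find the symbol:
  q0 --[1]--> q3
  q3 --[1]--> q2
  q2 --[1]--> q2

"111"


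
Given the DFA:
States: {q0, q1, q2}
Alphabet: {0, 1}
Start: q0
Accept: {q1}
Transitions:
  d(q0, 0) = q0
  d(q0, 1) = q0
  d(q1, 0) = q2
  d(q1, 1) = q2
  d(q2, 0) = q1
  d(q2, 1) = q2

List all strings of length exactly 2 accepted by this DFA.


All strings of length 2: 4 total
Accepted: 0

None


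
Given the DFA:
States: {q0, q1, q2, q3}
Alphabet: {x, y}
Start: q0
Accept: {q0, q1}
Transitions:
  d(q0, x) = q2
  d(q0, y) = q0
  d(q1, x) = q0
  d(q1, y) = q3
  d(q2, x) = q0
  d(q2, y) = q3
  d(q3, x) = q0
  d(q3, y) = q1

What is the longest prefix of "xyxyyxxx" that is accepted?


Run the DFA, marking each prefix where the state is accepting:
  "" -> q0 [accept]
  "x" -> q2 [reject]
  "xy" -> q3 [reject]
  "xyx" -> q0 [accept]
  "xyxy" -> q0 [accept]
  "xyxyy" -> q0 [accept]
  "xyxyyx" -> q2 [reject]
  "xyxyyxx" -> q0 [accept]
  "xyxyyxxx" -> q2 [reject]

"xyxyyxx"


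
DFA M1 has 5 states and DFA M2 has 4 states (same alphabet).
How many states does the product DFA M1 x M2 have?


Product construction pairs every M1 state with every M2 state.
5 * 4 = 20

20


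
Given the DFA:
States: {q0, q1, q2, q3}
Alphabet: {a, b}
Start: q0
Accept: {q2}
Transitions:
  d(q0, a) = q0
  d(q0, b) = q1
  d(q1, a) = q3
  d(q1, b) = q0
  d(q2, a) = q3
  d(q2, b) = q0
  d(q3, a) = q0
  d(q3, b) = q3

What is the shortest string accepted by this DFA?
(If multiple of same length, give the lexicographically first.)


BFS by string length (lex-first path to each state shown):
  len 0: q0<-""
  len 1: q0<-"a", q1<-"b"
  len 2: q0<-"aa", q1<-"ab", q3<-"ba"
  len 3: q0<-"aaa", q1<-"aab", q3<-"aba"
  len 4: q0<-"aaaa", q1<-"aaab", q3<-"aaba"
  len 5: q0<-"aaaaa", q1<-"aaaab", q3<-"aaaba"
  len 6: q0<-"aaaaaa", q1<-"aaaaab", q3<-"aaaaba"
  len 7: q0<-"aaaaaaa", q1<-"aaaaaab", q3<-"aaaaaba"
  len 8: q0<-"aaaaaaaa", q1<-"aaaaaaab", q3<-"aaaaaaba"

No string accepted (empty language)


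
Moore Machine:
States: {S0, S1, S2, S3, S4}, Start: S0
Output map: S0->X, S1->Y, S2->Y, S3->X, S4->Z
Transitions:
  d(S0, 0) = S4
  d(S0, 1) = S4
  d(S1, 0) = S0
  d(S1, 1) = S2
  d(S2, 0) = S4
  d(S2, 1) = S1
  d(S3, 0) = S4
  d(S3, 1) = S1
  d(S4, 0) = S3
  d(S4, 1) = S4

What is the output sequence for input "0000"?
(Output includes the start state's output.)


Start: S0 (output X)
  --0--> S4 (output Z)
  --0--> S3 (output X)
  --0--> S4 (output Z)
  --0--> S3 (output X)

"XZXZX"


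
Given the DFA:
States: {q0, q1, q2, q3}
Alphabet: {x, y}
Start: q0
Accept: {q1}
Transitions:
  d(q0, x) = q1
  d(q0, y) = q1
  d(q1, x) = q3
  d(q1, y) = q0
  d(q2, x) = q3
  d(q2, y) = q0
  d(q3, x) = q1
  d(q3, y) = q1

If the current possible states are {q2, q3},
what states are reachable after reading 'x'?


Apply transition on 'x' from each current state:
  d(q2, x) = q3
  d(q3, x) = q1

{q1, q3}


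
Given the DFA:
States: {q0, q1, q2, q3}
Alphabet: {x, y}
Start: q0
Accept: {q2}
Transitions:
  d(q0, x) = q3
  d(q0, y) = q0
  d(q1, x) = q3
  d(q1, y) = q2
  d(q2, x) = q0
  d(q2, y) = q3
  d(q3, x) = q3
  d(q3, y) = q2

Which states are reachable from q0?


BFS from q0:
  layer 0: {q0}
  layer 1: {q3}
  layer 2: {q2}

{q0, q2, q3}


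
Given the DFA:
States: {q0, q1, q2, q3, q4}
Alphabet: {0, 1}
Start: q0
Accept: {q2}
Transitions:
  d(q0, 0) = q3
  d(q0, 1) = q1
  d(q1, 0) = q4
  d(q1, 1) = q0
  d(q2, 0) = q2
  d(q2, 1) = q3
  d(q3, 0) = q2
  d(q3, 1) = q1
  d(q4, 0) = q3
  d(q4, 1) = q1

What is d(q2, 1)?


Looking up transition d(q2, 1)

q3


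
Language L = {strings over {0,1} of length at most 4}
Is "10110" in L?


length = 5

No, "10110" is not in L


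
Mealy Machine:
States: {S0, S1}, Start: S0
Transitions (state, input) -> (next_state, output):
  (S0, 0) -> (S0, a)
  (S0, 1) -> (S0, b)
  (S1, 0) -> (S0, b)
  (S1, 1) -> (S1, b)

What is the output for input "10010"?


Step-by-step:
  (S0, 1) -> (S0, b)
  (S0, 0) -> (S0, a)
  (S0, 0) -> (S0, a)
  (S0, 1) -> (S0, b)
  (S0, 0) -> (S0, a)

"baaba"


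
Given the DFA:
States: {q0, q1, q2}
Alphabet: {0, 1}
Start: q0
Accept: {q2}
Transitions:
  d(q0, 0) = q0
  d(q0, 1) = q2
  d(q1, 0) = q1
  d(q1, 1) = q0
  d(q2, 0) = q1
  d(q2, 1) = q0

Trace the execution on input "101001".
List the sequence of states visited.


Input: 101001
d(q0, 1) = q2
d(q2, 0) = q1
d(q1, 1) = q0
d(q0, 0) = q0
d(q0, 0) = q0
d(q0, 1) = q2


q0 -> q2 -> q1 -> q0 -> q0 -> q0 -> q2


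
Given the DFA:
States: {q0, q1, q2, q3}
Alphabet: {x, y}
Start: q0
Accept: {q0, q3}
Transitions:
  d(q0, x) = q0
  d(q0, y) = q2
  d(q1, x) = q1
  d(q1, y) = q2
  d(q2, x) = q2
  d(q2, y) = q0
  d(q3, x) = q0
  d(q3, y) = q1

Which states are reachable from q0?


BFS from q0:
  layer 0: {q0}
  layer 1: {q2}

{q0, q2}


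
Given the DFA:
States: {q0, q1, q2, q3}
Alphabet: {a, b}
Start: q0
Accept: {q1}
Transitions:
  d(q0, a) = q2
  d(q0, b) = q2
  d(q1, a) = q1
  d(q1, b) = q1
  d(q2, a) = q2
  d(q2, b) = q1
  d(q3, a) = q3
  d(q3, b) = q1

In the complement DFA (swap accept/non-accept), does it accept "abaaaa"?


Trace: q0 -> q2 -> q1 -> q1 -> q1 -> q1 -> q1
Final: q1
Original accept: {q1}
Complement: q1 is in original accept

No, complement rejects (original accepts)


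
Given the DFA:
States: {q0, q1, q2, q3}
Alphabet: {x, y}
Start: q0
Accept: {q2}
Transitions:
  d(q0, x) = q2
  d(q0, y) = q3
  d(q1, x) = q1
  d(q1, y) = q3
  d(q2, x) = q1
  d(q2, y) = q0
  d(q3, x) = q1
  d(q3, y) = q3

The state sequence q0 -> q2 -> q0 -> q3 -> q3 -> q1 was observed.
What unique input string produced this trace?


Trace back each transition to find the symbol:
  q0 --[x]--> q2
  q2 --[y]--> q0
  q0 --[y]--> q3
  q3 --[y]--> q3
  q3 --[x]--> q1

"xyyyx"


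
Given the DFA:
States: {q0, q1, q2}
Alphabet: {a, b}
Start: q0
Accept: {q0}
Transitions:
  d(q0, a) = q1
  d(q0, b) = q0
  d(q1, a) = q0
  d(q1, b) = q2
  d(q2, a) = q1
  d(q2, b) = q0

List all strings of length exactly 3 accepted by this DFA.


All strings of length 3: 8 total
Accepted: 4

"aab", "abb", "baa", "bbb"


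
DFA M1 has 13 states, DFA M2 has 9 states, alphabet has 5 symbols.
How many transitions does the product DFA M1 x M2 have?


Product DFA has 13 * 9 = 117 states.
Each has 5 transitions: 117 * 5 = 585

585


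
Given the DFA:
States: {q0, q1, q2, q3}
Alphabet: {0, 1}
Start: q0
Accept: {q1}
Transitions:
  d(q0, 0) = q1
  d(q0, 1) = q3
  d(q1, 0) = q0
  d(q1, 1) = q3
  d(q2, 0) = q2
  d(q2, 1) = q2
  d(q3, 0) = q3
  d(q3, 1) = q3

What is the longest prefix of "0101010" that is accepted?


Run the DFA, marking each prefix where the state is accepting:
  "" -> q0 [reject]
  "0" -> q1 [accept]
  "01" -> q3 [reject]
  "010" -> q3 [reject]
  "0101" -> q3 [reject]
  "01010" -> q3 [reject]
  "010101" -> q3 [reject]
  "0101010" -> q3 [reject]

"0"


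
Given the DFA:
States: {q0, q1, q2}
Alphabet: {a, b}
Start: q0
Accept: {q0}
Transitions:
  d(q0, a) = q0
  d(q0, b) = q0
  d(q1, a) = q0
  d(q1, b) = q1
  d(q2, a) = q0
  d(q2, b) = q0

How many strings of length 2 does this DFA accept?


Enumerating all length-2 strings:
  "aa" -> q0 [accept]
  "ab" -> q0 [accept]
  "ba" -> q0 [accept]
  "bb" -> q0 [accept]

4 out of 4


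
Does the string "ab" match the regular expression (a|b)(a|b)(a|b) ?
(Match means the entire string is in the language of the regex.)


|string| = 2; first = 'a'; last = 'b'

No, "ab" does not match (a|b)(a|b)(a|b)


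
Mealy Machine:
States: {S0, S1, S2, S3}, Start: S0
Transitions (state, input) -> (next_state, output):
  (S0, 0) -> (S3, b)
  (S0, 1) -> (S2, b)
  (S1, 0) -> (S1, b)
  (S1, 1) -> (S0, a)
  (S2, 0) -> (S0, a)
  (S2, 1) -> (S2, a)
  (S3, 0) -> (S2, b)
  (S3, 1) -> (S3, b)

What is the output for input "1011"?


Step-by-step:
  (S0, 1) -> (S2, b)
  (S2, 0) -> (S0, a)
  (S0, 1) -> (S2, b)
  (S2, 1) -> (S2, a)

"baba"


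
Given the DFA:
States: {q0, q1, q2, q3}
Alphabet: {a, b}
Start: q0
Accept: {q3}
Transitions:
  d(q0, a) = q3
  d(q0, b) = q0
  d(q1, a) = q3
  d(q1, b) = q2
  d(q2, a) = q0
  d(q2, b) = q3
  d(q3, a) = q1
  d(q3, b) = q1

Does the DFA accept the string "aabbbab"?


Trace: q0 -> q3 -> q1 -> q2 -> q3 -> q1 -> q3 -> q1
Final state: q1
Accept states: {q3}

No, rejected (final state q1 is not an accept state)


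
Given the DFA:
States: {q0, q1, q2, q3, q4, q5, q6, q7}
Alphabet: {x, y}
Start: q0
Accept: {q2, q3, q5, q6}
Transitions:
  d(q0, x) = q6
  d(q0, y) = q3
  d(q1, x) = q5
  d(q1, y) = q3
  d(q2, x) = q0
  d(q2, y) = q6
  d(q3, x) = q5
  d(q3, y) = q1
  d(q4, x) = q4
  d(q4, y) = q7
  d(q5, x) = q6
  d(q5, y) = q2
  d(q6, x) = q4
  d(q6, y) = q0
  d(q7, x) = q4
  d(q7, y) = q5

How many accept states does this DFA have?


Accept states listed: {q2, q3, q5, q6}
Counting: q2(1) q3(2) q5(3) q6(4)

4


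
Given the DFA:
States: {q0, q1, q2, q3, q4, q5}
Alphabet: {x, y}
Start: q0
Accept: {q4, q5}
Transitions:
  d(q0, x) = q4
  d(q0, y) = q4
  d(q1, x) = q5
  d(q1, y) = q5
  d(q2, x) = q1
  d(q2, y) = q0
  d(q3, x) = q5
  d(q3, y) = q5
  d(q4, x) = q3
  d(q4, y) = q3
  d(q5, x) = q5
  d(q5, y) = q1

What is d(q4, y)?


Looking up transition d(q4, y)

q3


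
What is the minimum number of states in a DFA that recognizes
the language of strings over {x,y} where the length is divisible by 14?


States track (length) mod 14.
Need 14 states: one per remainder 0..13; accept = remainder 0.

14


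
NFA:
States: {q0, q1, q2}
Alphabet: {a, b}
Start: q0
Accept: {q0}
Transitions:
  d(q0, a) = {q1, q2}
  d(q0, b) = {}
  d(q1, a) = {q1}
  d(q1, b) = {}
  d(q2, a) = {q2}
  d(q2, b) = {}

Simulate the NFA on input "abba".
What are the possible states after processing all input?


Start: {q0}
  --a--> {q1, q2}
  --b--> {}
  --b--> {}
  --a--> {}

{} (empty set, no valid transitions)


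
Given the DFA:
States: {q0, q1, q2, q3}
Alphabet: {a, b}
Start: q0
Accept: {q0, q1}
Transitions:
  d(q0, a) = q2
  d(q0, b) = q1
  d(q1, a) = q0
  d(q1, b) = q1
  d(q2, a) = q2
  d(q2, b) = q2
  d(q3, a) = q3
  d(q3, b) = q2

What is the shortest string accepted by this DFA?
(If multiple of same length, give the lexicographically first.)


BFS by string length (lex-first path to each state shown):
  len 0: q0<-""
Found accept state at length 0.

"" (empty string)


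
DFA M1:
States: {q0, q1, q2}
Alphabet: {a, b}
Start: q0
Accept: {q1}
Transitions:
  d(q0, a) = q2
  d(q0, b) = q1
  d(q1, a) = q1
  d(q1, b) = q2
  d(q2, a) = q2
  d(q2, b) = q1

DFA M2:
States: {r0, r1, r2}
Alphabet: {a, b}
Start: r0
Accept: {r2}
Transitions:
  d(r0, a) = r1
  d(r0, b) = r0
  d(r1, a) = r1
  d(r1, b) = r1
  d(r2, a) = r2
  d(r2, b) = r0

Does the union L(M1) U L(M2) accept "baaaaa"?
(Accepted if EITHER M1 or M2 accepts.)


M1: final=q1 accepted=True
M2: final=r1 accepted=False

Yes, union accepts


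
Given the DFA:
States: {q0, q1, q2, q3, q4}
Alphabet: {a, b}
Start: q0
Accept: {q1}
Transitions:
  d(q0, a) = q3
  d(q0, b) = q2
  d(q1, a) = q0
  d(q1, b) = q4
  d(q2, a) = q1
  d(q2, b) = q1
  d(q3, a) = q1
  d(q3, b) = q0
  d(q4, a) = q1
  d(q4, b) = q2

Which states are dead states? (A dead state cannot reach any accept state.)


Forward reachability from each state:
  q0 -> reaches accept state q1 (live)
  q1 -> reaches accept state q1 (live)
  q2 -> reaches accept state q1 (live)
  q3 -> reaches accept state q1 (live)
  q4 -> reaches accept state q1 (live)

None (all states can reach an accept state)
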